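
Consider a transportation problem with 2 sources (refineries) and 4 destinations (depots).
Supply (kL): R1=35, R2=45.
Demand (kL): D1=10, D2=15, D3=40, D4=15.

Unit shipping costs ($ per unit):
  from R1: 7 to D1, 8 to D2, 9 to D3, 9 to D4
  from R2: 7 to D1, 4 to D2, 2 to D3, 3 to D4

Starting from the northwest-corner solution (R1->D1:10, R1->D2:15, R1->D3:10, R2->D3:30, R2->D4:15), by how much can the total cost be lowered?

10

Current plan cost = 10·7 + 15·8 + 10·9 + 30·2 + 15·3 = $385.
Optimal plan:
  R1–D1: 10 × $7 = $70
  R1–D2: 15 × $8 = $120
  R1–D4: 10 × $9 = $90
  R2–D3: 40 × $2 = $80
  R2–D4: 5 × $3 = $15
Optimal cost = $375.
Saving = 385 − 375 = $10.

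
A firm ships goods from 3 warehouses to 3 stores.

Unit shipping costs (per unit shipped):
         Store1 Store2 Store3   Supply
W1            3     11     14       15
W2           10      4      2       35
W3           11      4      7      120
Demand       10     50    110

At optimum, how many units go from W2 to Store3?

35

The minimum-cost plan:
  W1–Store1: 10 × 3 = 30
  W1–Store3: 5 × 14 = 70
  W2–Store3: 35 × 2 = 70
  W3–Store2: 50 × 4 = 200
  W3–Store3: 70 × 7 = 490
Total cost = 860.
So W2→Store3 carries 35 units.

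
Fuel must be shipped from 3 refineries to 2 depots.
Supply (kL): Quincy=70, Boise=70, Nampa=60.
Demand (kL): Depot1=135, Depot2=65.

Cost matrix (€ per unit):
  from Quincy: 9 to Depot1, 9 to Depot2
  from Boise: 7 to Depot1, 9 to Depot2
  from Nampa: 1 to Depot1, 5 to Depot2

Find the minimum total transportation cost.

A cheapest plan:
  Quincy->Depot1: 5 × €9 = €45
  Quincy->Depot2: 65 × €9 = €585
  Boise->Depot1: 70 × €7 = €490
  Nampa->Depot1: 60 × €1 = €60
Total = 45 + 585 + 490 + 60 = €1180.
(Supply check: Quincy ships 70; Boise ships 70; Nampa ships 60.)

1180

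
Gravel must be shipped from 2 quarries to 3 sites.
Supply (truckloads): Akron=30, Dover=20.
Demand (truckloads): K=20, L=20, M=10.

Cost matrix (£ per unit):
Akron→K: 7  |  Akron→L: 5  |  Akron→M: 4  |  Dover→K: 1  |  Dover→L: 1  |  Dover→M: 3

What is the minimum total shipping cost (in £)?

A cheapest plan:
  Akron->L: 20 truckloads
  Akron->M: 10 truckloads
  Dover->K: 20 truckloads
Total cost = £160.
(Supply check: Akron ships 30; Dover ships 20.)

160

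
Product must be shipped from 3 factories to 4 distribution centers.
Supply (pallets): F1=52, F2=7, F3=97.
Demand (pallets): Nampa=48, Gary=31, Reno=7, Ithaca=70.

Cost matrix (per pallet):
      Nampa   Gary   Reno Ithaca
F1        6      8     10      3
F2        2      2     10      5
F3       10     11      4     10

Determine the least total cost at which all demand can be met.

1122

Optimal allocation:
  F1 to Ithaca: 52 × 3 = 156
  F2 to Gary: 7 × 2 = 14
  F3 to Nampa: 48 × 10 = 480
  F3 to Gary: 24 × 11 = 264
  F3 to Reno: 7 × 4 = 28
  F3 to Ithaca: 18 × 10 = 180
Total = 156 + 14 + 480 + 264 + 28 + 180 = 1122.
(Supply check: F1 ships 52; F2 ships 7; F3 ships 97.)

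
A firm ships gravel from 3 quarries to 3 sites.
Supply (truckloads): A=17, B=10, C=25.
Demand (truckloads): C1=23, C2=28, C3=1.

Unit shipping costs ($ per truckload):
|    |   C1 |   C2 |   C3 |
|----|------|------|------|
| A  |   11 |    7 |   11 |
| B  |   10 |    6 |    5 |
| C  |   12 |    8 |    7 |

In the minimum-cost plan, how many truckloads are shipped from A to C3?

The minimum-cost plan:
  A to C2: 17 × $7 = $119
  B to C2: 9 × $6 = $54
  B to C3: 1 × $5 = $5
  C to C1: 23 × $12 = $276
  C to C2: 2 × $8 = $16
Total cost = $470.
The route A→C3 is not used.

0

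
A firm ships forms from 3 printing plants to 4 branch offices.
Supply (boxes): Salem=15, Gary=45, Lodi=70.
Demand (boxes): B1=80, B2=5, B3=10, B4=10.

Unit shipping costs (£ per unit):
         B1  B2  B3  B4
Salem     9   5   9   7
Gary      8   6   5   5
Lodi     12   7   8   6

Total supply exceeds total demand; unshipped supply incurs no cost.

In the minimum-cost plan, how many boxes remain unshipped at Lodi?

An optimal plan:
  Salem to B1: 15 × £9 = £135
  Gary to B1: 45 × £8 = £360
  Lodi to B1: 20 × £12 = £240
  Lodi to B2: 5 × £7 = £35
  Lodi to B3: 10 × £8 = £80
  Lodi to B4: 10 × £6 = £60
Total cost = £910.
Lodi ships 45 of its 70, leaving 25.

25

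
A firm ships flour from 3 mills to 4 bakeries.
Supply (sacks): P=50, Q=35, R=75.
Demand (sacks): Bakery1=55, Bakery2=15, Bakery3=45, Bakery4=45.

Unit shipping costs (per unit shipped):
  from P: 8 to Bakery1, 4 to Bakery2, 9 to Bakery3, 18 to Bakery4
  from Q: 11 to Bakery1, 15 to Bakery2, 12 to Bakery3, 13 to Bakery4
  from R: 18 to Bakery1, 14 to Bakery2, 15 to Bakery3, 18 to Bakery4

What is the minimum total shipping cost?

1970

One minimum-cost allocation:
  P to Bakery1: 35 sacks
  P to Bakery2: 15 sacks
  Q to Bakery1: 20 sacks
  Q to Bakery4: 15 sacks
  R to Bakery3: 45 sacks
  R to Bakery4: 30 sacks
Total cost = 1970.
(Supply check: P ships 50; Q ships 35; R ships 75.)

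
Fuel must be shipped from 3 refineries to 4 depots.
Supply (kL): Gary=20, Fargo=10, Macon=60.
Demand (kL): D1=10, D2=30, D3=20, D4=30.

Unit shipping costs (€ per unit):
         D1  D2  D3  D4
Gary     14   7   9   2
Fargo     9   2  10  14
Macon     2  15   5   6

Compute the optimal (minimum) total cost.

460

One minimum-cost allocation:
  Gary→D2: 20 × €7 = €140
  Fargo→D2: 10 × €2 = €20
  Macon→D1: 10 × €2 = €20
  Macon→D3: 20 × €5 = €100
  Macon→D4: 30 × €6 = €180
Total = 140 + 20 + 20 + 100 + 180 = €460.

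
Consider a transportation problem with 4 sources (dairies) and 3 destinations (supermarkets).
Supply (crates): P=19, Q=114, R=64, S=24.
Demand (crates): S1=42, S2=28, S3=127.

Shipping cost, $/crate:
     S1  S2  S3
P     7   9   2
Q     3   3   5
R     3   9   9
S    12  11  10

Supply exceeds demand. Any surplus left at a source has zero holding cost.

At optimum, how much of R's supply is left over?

0

An optimal plan:
  P->S3: 19 × $2 = $38
  Q->S2: 28 × $3 = $84
  Q->S3: 86 × $5 = $430
  R->S1: 42 × $3 = $126
  R->S3: 22 × $9 = $198
Total cost = $876.
R ships 64 of its 64, leaving 0.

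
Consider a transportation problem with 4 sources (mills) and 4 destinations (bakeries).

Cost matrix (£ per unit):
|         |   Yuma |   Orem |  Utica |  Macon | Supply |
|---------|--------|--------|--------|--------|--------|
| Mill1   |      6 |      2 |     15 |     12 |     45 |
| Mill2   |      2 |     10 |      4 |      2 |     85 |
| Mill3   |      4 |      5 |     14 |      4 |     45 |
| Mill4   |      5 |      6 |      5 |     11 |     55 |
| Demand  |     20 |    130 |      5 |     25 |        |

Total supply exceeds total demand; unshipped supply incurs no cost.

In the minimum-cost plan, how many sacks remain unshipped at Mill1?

Minimum-cost shipments:
  Mill1 to Orem: 45 sacks
  Mill2 to Yuma: 20 sacks
  Mill2 to Utica: 5 sacks
  Mill2 to Macon: 25 sacks
  Mill3 to Orem: 45 sacks
  Mill4 to Orem: 40 sacks
Total cost = £665.
Mill1 ships 45 of its 45, leaving 0.

0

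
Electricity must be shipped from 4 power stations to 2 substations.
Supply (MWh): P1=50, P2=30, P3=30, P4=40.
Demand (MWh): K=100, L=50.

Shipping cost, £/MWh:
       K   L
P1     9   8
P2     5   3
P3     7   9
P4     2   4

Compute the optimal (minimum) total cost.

810

An optimal shipping plan:
  P1–K: 30 MWh
  P1–L: 20 MWh
  P2–L: 30 MWh
  P3–K: 30 MWh
  P4–K: 40 MWh
Total cost = £810.
(Supply check: P1 ships 50; P2 ships 30; P3 ships 30; P4 ships 40.)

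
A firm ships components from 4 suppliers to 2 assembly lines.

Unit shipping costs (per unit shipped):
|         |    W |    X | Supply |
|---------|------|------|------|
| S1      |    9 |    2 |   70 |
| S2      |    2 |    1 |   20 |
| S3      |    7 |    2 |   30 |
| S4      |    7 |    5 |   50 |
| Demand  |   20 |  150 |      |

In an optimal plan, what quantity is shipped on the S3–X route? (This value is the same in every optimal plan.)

The minimum-cost plan:
  S1–X: 70 batches
  S2–W: 20 batches
  S3–X: 30 batches
  S4–X: 50 batches
Total cost = 490.
So S3→X carries 30 batches.

30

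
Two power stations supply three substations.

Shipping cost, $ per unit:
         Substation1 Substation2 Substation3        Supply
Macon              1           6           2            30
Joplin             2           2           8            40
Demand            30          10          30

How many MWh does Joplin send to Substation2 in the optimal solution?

Solving gives:
  Macon to Substation3: 30 × $2 = $60
  Joplin to Substation1: 30 × $2 = $60
  Joplin to Substation2: 10 × $2 = $20
Total cost = $140.
So Joplin→Substation2 carries 10 MWh.

10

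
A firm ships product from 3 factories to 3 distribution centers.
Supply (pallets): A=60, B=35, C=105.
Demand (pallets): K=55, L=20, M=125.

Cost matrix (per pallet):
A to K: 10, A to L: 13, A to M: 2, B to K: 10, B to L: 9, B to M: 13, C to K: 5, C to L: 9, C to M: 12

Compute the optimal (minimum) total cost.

1370

An optimal shipping plan:
  A to M: 60 × 2 = 120
  B to L: 20 × 9 = 180
  B to M: 15 × 13 = 195
  C to K: 55 × 5 = 275
  C to M: 50 × 12 = 600
Total = 120 + 180 + 195 + 275 + 600 = 1370.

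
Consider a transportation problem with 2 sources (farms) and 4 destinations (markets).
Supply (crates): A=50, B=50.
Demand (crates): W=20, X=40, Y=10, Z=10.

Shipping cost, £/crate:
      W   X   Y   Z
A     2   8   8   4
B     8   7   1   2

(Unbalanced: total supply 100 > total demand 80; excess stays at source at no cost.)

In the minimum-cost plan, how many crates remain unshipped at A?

20

An optimal plan:
  A->W: 20 × £2 = £40
  A->X: 10 × £8 = £80
  B->X: 30 × £7 = £210
  B->Y: 10 × £1 = £10
  B->Z: 10 × £2 = £20
Total cost = £360.
A ships 30 of its 50, leaving 20.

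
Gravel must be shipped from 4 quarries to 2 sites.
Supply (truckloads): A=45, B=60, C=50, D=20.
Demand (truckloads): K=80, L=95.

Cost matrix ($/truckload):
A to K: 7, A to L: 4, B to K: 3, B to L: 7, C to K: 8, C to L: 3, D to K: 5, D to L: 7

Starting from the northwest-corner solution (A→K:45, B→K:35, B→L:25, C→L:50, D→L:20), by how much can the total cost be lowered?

Current plan cost = 45·7 + 35·3 + 25·7 + 50·3 + 20·7 = $885.
Optimal plan:
  A to L: 45 truckloads
  B to K: 60 truckloads
  C to L: 50 truckloads
  D to K: 20 truckloads
Optimal cost = $610.
Saving = 885 − 610 = $275.

275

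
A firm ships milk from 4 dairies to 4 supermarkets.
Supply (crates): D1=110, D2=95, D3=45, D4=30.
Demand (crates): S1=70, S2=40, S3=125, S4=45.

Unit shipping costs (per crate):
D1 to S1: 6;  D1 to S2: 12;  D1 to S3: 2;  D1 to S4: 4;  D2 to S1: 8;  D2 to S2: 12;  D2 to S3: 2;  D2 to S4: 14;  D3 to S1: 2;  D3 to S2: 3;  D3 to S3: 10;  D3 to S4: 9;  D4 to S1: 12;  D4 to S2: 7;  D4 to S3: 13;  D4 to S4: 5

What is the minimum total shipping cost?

950

Optimal allocation:
  D1 to S1: 35 × 6 = 210
  D1 to S3: 30 × 2 = 60
  D1 to S4: 45 × 4 = 180
  D2 to S3: 95 × 2 = 190
  D3 to S1: 35 × 2 = 70
  D3 to S2: 10 × 3 = 30
  D4 to S2: 30 × 7 = 210
Total = 210 + 60 + 180 + 190 + 70 + 30 + 210 = 950.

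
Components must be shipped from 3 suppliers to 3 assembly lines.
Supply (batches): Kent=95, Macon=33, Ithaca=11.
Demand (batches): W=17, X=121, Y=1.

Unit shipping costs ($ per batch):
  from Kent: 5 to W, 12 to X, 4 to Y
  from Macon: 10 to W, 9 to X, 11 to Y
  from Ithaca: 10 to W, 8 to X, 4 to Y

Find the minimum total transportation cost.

Optimal allocation:
  Kent to W: 17 × $5 = $85
  Kent to X: 77 × $12 = $924
  Kent to Y: 1 × $4 = $4
  Macon to X: 33 × $9 = $297
  Ithaca to X: 11 × $8 = $88
Total = 85 + 924 + 4 + 297 + 88 = $1398.

1398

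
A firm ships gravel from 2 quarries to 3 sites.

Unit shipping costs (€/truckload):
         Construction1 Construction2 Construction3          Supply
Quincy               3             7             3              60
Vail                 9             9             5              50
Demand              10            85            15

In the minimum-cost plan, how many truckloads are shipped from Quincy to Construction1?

10

Solving gives:
  Quincy->Construction1: 10 × €3 = €30
  Quincy->Construction2: 35 × €7 = €245
  Quincy->Construction3: 15 × €3 = €45
  Vail->Construction2: 50 × €9 = €450
Total cost = €770.
So Quincy→Construction1 carries 10 truckloads.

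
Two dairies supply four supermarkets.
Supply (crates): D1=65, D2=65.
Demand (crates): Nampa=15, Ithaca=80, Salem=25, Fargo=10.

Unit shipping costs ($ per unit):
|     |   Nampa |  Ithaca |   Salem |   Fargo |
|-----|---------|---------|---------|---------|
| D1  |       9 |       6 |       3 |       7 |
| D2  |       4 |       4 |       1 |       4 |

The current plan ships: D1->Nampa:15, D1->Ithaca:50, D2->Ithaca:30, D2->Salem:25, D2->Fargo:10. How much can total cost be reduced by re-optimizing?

Current plan cost = 15·9 + 50·6 + 30·4 + 25·1 + 10·4 = $620.
Optimal plan:
  D1–Ithaca: 40 × $6 = $240
  D1–Salem: 25 × $3 = $75
  D2–Nampa: 15 × $4 = $60
  D2–Ithaca: 40 × $4 = $160
  D2–Fargo: 10 × $4 = $40
Optimal cost = $575.
Saving = 620 − 575 = $45.

45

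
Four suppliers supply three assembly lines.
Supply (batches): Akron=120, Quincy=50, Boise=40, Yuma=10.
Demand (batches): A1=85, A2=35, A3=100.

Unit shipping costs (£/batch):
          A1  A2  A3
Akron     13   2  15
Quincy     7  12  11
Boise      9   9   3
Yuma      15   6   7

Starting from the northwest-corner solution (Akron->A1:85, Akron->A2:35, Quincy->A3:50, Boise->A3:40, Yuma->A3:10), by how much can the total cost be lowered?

100

Current plan cost = 85·13 + 35·2 + 50·11 + 40·3 + 10·7 = £1915.
Optimal plan:
  Akron->A1: 35 × £13 = £455
  Akron->A2: 35 × £2 = £70
  Akron->A3: 50 × £15 = £750
  Quincy->A1: 50 × £7 = £350
  Boise->A3: 40 × £3 = £120
  Yuma->A3: 10 × £7 = £70
Optimal cost = £1815.
Saving = 1915 − 1815 = £100.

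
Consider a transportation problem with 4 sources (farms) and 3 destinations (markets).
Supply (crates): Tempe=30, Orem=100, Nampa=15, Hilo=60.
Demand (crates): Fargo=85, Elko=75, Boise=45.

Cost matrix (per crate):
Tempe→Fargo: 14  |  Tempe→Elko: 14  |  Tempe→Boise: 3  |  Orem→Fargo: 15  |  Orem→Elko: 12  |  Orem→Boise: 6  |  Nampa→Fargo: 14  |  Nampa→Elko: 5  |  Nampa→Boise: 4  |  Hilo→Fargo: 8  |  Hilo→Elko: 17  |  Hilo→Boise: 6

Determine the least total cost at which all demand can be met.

A cheapest plan:
  Tempe→Boise: 30 × 3 = 90
  Orem→Fargo: 25 × 15 = 375
  Orem→Elko: 60 × 12 = 720
  Orem→Boise: 15 × 6 = 90
  Nampa→Elko: 15 × 5 = 75
  Hilo→Fargo: 60 × 8 = 480
Total = 90 + 375 + 720 + 90 + 75 + 480 = 1830.
(Supply check: Tempe ships 30; Orem ships 100; Nampa ships 15; Hilo ships 60.)

1830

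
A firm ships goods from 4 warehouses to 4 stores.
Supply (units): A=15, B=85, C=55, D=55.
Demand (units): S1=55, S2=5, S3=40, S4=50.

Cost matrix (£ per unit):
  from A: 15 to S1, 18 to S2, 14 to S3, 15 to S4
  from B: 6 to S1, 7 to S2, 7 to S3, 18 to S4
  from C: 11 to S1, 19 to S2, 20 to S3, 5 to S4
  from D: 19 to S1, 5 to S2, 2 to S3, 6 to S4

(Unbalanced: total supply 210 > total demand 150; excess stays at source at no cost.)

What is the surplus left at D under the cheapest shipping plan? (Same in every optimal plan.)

10

Minimum-cost shipments:
  B→S1: 55 × £6 = £330
  C→S4: 50 × £5 = £250
  D→S2: 5 × £5 = £25
  D→S3: 40 × £2 = £80
Total cost = £685.
D ships 45 of its 55, leaving 10.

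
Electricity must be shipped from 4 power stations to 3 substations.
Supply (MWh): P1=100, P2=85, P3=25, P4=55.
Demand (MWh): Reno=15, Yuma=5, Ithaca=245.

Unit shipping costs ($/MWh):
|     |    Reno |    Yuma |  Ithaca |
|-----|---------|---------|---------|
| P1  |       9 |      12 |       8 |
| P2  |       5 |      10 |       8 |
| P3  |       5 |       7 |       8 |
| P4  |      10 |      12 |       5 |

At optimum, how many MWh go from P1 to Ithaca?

100

Optimal shipments:
  P1–Ithaca: 100 MWh
  P2–Ithaca: 85 MWh
  P3–Reno: 15 MWh
  P3–Yuma: 5 MWh
  P3–Ithaca: 5 MWh
  P4–Ithaca: 55 MWh
Total cost = $1905.
So P1→Ithaca carries 100 MWh.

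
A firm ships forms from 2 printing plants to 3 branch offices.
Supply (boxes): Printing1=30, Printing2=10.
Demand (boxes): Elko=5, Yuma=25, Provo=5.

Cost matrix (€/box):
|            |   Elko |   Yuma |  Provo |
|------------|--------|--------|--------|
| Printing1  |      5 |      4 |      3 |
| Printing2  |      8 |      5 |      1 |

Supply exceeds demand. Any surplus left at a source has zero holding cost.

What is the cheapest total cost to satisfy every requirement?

A cheapest plan:
  Printing1 to Elko: 5 × €5 = €25
  Printing1 to Yuma: 25 × €4 = €100
  Printing2 to Provo: 5 × €1 = €5
Total = 25 + 100 + 5 = €130.

130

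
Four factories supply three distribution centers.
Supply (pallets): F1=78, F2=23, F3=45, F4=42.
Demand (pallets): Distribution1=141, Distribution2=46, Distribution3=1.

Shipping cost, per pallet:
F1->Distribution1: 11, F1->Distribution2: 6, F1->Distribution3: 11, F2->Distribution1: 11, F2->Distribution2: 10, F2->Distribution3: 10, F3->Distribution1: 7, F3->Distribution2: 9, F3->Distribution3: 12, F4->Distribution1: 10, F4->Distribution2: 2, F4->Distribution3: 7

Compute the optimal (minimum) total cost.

A cheapest plan:
  F1->Distribution1: 74 × 11 = 814
  F1->Distribution2: 4 × 6 = 24
  F2->Distribution1: 22 × 11 = 242
  F2->Distribution3: 1 × 10 = 10
  F3->Distribution1: 45 × 7 = 315
  F4->Distribution2: 42 × 2 = 84
Total = 814 + 24 + 242 + 10 + 315 + 84 = 1489.
(Supply check: F1 ships 78; F2 ships 23; F3 ships 45; F4 ships 42.)

1489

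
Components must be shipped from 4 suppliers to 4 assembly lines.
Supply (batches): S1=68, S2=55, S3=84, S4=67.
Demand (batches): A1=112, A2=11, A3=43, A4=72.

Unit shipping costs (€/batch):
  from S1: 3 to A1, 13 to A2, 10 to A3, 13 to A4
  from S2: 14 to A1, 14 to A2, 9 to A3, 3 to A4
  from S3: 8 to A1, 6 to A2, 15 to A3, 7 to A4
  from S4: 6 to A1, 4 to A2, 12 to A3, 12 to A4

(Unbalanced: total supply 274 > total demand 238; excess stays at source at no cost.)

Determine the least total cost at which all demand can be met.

1343

A cheapest plan:
  S1→A1: 68 × €3 = €204
  S2→A3: 31 × €9 = €279
  S2→A4: 24 × €3 = €72
  S3→A4: 48 × €7 = €336
  S4→A1: 44 × €6 = €264
  S4→A2: 11 × €4 = €44
  S4→A3: 12 × €12 = €144
Total = 204 + 279 + 72 + 336 + 264 + 44 + 144 = €1343.
(Supply check: S1 ships 68; S2 ships 55; S3 ships 48; S4 ships 67.)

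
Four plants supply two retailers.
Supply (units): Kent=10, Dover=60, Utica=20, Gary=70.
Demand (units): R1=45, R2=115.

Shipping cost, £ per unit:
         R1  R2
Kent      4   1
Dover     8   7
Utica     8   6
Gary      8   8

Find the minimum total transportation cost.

1110

Optimal allocation:
  Kent to R2: 10 units
  Dover to R2: 60 units
  Utica to R2: 20 units
  Gary to R1: 45 units
  Gary to R2: 25 units
Total cost = £1110.
(Supply check: Kent ships 10; Dover ships 60; Utica ships 20; Gary ships 70.)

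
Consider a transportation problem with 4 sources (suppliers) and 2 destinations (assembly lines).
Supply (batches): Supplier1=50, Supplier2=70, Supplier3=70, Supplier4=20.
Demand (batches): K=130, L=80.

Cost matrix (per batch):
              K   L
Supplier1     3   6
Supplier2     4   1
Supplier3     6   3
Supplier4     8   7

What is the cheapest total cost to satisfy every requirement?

770

An optimal shipping plan:
  Supplier1→K: 50 × 3 = 150
  Supplier2→K: 60 × 4 = 240
  Supplier2→L: 10 × 1 = 10
  Supplier3→L: 70 × 3 = 210
  Supplier4→K: 20 × 8 = 160
Total = 150 + 240 + 10 + 210 + 160 = 770.
(Supply check: Supplier1 ships 50; Supplier2 ships 70; Supplier3 ships 70; Supplier4 ships 20.)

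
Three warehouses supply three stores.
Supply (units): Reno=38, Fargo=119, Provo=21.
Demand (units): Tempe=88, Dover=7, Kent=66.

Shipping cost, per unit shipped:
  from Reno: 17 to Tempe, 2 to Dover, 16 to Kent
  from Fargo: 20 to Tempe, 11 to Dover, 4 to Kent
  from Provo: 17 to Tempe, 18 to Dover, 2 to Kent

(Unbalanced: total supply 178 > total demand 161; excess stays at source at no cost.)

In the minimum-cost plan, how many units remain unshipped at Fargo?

17

An optimal plan:
  Reno–Tempe: 31 × 17 = 527
  Reno–Dover: 7 × 2 = 14
  Fargo–Tempe: 36 × 20 = 720
  Fargo–Kent: 66 × 4 = 264
  Provo–Tempe: 21 × 17 = 357
Total cost = 1882.
Fargo ships 102 of its 119, leaving 17.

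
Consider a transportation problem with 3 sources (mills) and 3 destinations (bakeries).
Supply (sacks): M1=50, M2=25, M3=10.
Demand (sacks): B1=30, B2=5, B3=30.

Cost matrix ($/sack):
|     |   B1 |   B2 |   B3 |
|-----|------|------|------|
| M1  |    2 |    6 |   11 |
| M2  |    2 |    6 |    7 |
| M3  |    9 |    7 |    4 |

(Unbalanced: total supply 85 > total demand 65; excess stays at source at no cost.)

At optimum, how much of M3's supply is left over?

Minimum-cost shipments:
  M1 to B1: 25 × $2 = $50
  M1 to B2: 5 × $6 = $30
  M2 to B1: 5 × $2 = $10
  M2 to B3: 20 × $7 = $140
  M3 to B3: 10 × $4 = $40
Total cost = $270.
M3 ships 10 of its 10, leaving 0.

0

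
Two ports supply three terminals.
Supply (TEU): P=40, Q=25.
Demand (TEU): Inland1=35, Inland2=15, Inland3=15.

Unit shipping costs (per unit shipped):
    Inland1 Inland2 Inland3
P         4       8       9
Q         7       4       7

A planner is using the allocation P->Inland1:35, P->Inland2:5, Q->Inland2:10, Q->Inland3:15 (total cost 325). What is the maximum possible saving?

10

Current plan cost = 35·4 + 5·8 + 10·4 + 15·7 = 325.
Optimal plan:
  P->Inland1: 35 × 4 = 140
  P->Inland3: 5 × 9 = 45
  Q->Inland2: 15 × 4 = 60
  Q->Inland3: 10 × 7 = 70
Optimal cost = 315.
Saving = 325 − 315 = 10.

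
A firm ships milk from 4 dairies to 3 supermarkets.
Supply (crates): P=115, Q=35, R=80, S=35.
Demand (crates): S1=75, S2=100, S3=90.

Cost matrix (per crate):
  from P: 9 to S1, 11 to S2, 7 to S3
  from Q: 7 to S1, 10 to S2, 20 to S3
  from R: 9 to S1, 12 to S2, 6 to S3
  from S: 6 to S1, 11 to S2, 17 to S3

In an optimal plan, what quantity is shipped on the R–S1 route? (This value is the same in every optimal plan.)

0

Solving gives:
  P–S1: 5 crates
  P–S2: 100 crates
  P–S3: 10 crates
  Q–S1: 35 crates
  R–S3: 80 crates
  S–S1: 35 crates
Total cost = 2150.
The route R→S1 is not used.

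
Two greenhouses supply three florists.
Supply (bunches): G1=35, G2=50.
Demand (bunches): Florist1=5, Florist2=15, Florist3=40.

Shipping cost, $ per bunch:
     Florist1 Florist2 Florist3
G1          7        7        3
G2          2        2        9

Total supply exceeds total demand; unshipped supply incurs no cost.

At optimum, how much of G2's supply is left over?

25

An optimal plan:
  G1 to Florist3: 35 × $3 = $105
  G2 to Florist1: 5 × $2 = $10
  G2 to Florist2: 15 × $2 = $30
  G2 to Florist3: 5 × $9 = $45
Total cost = $190.
G2 ships 25 of its 50, leaving 25.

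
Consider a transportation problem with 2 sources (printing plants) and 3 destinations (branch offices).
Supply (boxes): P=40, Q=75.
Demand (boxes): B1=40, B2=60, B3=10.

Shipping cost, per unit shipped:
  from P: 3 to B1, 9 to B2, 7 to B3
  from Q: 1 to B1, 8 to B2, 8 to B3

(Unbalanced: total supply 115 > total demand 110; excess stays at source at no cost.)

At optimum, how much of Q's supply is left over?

0

Minimum-cost shipments:
  P to B2: 25 × 9 = 225
  P to B3: 10 × 7 = 70
  Q to B1: 40 × 1 = 40
  Q to B2: 35 × 8 = 280
Total cost = 615.
Q ships 75 of its 75, leaving 0.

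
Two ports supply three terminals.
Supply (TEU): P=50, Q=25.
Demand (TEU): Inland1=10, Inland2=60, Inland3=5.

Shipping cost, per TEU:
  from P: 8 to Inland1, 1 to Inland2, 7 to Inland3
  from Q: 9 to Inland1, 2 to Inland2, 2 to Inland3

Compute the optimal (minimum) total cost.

Optimal allocation:
  P to Inland1: 10 × 8 = 80
  P to Inland2: 40 × 1 = 40
  Q to Inland2: 20 × 2 = 40
  Q to Inland3: 5 × 2 = 10
Total = 80 + 40 + 40 + 10 = 170.

170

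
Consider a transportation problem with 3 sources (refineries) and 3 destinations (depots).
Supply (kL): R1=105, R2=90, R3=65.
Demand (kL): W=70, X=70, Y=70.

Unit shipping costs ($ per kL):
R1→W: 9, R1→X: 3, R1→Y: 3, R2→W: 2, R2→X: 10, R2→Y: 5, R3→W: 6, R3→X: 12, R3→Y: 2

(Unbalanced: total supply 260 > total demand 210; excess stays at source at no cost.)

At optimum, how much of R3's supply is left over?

An optimal plan:
  R1→X: 70 × $3 = $210
  R1→Y: 5 × $3 = $15
  R2→W: 70 × $2 = $140
  R3→Y: 65 × $2 = $130
Total cost = $495.
R3 ships 65 of its 65, leaving 0.

0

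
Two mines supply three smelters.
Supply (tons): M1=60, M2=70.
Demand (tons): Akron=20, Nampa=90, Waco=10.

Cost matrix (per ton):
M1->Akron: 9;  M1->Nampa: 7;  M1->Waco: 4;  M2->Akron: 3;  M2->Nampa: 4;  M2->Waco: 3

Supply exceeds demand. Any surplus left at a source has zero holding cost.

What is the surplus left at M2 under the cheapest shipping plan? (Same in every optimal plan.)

0

Minimum-cost shipments:
  M1→Nampa: 40 tons
  M1→Waco: 10 tons
  M2→Akron: 20 tons
  M2→Nampa: 50 tons
Total cost = 580.
M2 ships 70 of its 70, leaving 0.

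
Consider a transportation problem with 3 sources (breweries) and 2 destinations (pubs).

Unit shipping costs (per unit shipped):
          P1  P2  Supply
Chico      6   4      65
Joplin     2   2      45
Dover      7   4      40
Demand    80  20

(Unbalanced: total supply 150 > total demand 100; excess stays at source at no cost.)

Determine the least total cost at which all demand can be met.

380

One minimum-cost allocation:
  Chico→P1: 35 kegs
  Chico→P2: 20 kegs
  Joplin→P1: 45 kegs
Total cost = 380.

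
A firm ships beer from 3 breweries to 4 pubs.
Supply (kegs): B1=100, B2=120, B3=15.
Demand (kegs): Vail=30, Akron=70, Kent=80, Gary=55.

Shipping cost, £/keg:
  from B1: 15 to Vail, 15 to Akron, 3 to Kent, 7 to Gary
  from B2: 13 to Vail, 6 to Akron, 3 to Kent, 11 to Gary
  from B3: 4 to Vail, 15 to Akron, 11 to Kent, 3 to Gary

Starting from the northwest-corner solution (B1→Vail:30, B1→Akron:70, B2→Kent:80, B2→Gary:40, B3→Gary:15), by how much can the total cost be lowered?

Current plan cost = 30·15 + 70·15 + 80·3 + 40·11 + 15·3 = £2225.
Optimal plan:
  B1–Kent: 45 × £3 = £135
  B1–Gary: 55 × £7 = £385
  B2–Vail: 15 × £13 = £195
  B2–Akron: 70 × £6 = £420
  B2–Kent: 35 × £3 = £105
  B3–Vail: 15 × £4 = £60
Optimal cost = £1300.
Saving = 2225 − 1300 = £925.

925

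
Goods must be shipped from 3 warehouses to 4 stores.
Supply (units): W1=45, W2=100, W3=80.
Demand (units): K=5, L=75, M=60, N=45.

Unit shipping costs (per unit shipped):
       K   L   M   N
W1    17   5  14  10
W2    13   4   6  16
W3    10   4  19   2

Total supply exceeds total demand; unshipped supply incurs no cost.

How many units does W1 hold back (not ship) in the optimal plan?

40

An optimal plan:
  W1→L: 5 × 5 = 25
  W2→L: 40 × 4 = 160
  W2→M: 60 × 6 = 360
  W3→K: 5 × 10 = 50
  W3→L: 30 × 4 = 120
  W3→N: 45 × 2 = 90
Total cost = 805.
W1 ships 5 of its 45, leaving 40.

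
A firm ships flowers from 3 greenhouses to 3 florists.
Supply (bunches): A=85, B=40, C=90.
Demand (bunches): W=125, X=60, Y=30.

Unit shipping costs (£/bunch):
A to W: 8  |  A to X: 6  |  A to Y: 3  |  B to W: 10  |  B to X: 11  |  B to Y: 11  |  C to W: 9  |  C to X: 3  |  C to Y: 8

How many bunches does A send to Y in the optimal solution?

30

Optimal shipments:
  A to W: 55 × £8 = £440
  A to Y: 30 × £3 = £90
  B to W: 40 × £10 = £400
  C to W: 30 × £9 = £270
  C to X: 60 × £3 = £180
Total cost = £1380.
So A→Y carries 30 bunches.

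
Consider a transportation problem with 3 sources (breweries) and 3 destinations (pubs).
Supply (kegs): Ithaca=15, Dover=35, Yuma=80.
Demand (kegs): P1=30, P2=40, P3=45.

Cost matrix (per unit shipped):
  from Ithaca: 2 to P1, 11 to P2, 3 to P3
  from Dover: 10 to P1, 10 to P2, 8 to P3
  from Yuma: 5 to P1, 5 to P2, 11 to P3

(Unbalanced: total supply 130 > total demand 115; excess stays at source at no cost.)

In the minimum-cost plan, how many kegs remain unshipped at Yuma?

Minimum-cost shipments:
  Ithaca to P3: 15 × 3 = 45
  Dover to P3: 30 × 8 = 240
  Yuma to P1: 30 × 5 = 150
  Yuma to P2: 40 × 5 = 200
Total cost = 635.
Yuma ships 70 of its 80, leaving 10.

10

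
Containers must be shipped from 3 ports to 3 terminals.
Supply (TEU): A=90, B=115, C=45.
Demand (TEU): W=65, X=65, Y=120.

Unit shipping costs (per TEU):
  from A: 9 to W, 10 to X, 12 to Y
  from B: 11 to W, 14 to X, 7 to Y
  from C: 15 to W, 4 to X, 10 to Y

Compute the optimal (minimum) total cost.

An optimal shipping plan:
  A–W: 65 × 9 = 585
  A–X: 20 × 10 = 200
  A–Y: 5 × 12 = 60
  B–Y: 115 × 7 = 805
  C–X: 45 × 4 = 180
Total = 585 + 200 + 60 + 805 + 180 = 1830.

1830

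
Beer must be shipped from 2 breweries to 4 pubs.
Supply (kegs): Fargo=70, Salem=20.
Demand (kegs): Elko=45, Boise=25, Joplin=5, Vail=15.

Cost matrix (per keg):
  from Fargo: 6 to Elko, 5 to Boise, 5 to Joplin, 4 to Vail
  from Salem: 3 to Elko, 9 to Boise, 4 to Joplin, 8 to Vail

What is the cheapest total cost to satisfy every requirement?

A cheapest plan:
  Fargo–Elko: 25 × 6 = 150
  Fargo–Boise: 25 × 5 = 125
  Fargo–Joplin: 5 × 5 = 25
  Fargo–Vail: 15 × 4 = 60
  Salem–Elko: 20 × 3 = 60
Total = 150 + 125 + 25 + 60 + 60 = 420.

420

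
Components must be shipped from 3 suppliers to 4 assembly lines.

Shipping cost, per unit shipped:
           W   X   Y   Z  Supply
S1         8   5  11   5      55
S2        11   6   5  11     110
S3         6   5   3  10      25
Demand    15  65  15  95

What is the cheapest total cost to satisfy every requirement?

One minimum-cost allocation:
  S1–Z: 55 × 5 = 275
  S2–X: 65 × 6 = 390
  S2–Y: 5 × 5 = 25
  S2–Z: 40 × 11 = 440
  S3–W: 15 × 6 = 90
  S3–Y: 10 × 3 = 30
Total = 275 + 390 + 25 + 440 + 90 + 30 = 1250.

1250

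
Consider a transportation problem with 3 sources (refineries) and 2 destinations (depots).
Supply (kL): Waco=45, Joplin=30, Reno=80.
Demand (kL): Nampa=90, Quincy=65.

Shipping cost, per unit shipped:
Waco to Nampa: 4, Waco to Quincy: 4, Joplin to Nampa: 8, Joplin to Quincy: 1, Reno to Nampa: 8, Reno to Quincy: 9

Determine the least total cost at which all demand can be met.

One minimum-cost allocation:
  Waco→Nampa: 10 × 4 = 40
  Waco→Quincy: 35 × 4 = 140
  Joplin→Quincy: 30 × 1 = 30
  Reno→Nampa: 80 × 8 = 640
Total = 40 + 140 + 30 + 640 = 850.

850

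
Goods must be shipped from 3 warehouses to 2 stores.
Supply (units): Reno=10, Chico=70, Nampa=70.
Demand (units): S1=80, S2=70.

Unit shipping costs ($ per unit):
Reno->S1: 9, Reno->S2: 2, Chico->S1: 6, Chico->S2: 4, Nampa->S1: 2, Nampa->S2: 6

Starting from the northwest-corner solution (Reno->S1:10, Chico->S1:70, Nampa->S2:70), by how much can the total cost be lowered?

470

Current plan cost = 10·9 + 70·6 + 70·6 = $930.
Optimal plan:
  Reno to S2: 10 × $2 = $20
  Chico to S1: 10 × $6 = $60
  Chico to S2: 60 × $4 = $240
  Nampa to S1: 70 × $2 = $140
Optimal cost = $460.
Saving = 930 − 460 = $470.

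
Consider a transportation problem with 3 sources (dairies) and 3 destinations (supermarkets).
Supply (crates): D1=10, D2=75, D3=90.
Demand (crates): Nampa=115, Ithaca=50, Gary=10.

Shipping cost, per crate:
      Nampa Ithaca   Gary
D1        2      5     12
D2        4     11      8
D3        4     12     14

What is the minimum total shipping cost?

An optimal shipping plan:
  D1 to Ithaca: 10 × 5 = 50
  D2 to Nampa: 25 × 4 = 100
  D2 to Ithaca: 40 × 11 = 440
  D2 to Gary: 10 × 8 = 80
  D3 to Nampa: 90 × 4 = 360
Total = 50 + 100 + 440 + 80 + 360 = 1030.

1030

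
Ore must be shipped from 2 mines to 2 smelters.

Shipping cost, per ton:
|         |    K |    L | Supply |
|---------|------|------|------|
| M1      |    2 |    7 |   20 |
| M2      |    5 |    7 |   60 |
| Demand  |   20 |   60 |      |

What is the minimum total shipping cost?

One minimum-cost allocation:
  M1 to K: 20 tons
  M2 to L: 60 tons
Total cost = 460.
(Supply check: M1 ships 20; M2 ships 60.)

460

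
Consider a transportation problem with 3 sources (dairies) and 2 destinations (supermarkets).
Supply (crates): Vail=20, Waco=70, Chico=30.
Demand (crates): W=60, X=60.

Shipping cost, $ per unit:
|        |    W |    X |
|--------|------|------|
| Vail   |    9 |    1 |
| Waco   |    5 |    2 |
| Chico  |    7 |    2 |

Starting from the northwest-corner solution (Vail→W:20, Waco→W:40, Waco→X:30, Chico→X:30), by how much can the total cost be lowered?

100

Current plan cost = 20·9 + 40·5 + 30·2 + 30·2 = $500.
Optimal plan:
  Vail->X: 20 × $1 = $20
  Waco->W: 60 × $5 = $300
  Waco->X: 10 × $2 = $20
  Chico->X: 30 × $2 = $60
Optimal cost = $400.
Saving = 500 − 400 = $100.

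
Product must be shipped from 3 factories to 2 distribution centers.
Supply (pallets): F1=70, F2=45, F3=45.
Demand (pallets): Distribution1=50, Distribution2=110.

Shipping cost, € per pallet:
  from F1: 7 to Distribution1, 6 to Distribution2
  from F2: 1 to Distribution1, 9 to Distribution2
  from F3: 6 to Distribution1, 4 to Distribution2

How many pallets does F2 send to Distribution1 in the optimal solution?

45

The minimum-cost plan:
  F1->Distribution1: 5 × €7 = €35
  F1->Distribution2: 65 × €6 = €390
  F2->Distribution1: 45 × €1 = €45
  F3->Distribution2: 45 × €4 = €180
Total cost = €650.
So F2→Distribution1 carries 45 pallets.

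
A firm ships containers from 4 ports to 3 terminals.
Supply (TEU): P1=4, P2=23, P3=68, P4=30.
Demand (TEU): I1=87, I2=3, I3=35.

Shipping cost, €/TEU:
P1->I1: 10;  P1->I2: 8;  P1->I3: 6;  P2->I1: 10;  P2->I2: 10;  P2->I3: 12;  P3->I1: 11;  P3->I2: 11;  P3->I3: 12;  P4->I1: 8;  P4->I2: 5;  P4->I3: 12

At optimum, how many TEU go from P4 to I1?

27

Solving gives:
  P1->I3: 4 × €6 = €24
  P2->I1: 23 × €10 = €230
  P3->I1: 37 × €11 = €407
  P3->I3: 31 × €12 = €372
  P4->I1: 27 × €8 = €216
  P4->I2: 3 × €5 = €15
Total cost = €1264.
So P4→I1 carries 27 TEU.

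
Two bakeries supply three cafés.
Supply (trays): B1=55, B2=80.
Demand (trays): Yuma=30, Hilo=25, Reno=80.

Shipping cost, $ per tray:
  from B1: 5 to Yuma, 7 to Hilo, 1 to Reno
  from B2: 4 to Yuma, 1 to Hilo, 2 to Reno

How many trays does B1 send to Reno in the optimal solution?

55

Optimal shipments:
  B1 to Reno: 55 × $1 = $55
  B2 to Yuma: 30 × $4 = $120
  B2 to Hilo: 25 × $1 = $25
  B2 to Reno: 25 × $2 = $50
Total cost = $250.
So B1→Reno carries 55 trays.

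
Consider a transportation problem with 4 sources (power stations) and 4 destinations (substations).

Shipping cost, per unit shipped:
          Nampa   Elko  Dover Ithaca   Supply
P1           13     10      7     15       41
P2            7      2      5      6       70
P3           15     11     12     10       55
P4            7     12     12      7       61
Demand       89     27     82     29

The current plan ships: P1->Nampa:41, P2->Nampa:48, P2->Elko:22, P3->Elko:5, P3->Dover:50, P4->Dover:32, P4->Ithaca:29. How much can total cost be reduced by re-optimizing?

Current plan cost = 41·13 + 48·7 + 22·2 + 5·11 + 50·12 + 32·12 + 29·7 = 2155.
Optimal plan:
  P1->Dover: 41 × 7 = 287
  P2->Nampa: 28 × 7 = 196
  P2->Elko: 27 × 2 = 54
  P2->Dover: 15 × 5 = 75
  P3->Dover: 26 × 12 = 312
  P3->Ithaca: 29 × 10 = 290
  P4->Nampa: 61 × 7 = 427
Optimal cost = 1641.
Saving = 2155 − 1641 = 514.

514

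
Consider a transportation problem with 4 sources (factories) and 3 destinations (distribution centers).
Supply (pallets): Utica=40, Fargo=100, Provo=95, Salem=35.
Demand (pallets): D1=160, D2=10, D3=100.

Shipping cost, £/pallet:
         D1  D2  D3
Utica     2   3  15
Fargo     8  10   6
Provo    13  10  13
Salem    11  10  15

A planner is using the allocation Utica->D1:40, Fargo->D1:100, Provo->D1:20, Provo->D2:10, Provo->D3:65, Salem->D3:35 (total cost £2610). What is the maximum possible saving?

Current plan cost = 40·2 + 100·8 + 20·13 + 10·10 + 65·13 + 35·15 = £2610.
Optimal plan:
  Utica→D1: 40 × £2 = £80
  Fargo→D3: 100 × £6 = £600
  Provo→D1: 85 × £13 = £1105
  Provo→D2: 10 × £10 = £100
  Salem→D1: 35 × £11 = £385
Optimal cost = £2270.
Saving = 2610 − 2270 = £340.

340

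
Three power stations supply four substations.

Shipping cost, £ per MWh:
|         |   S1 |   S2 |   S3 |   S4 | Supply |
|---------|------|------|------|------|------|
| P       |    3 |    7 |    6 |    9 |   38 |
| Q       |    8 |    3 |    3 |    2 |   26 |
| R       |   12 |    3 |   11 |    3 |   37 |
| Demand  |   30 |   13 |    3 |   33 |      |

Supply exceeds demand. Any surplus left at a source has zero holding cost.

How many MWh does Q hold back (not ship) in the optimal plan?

0

An optimal plan:
  P–S1: 30 × £3 = £90
  Q–S3: 3 × £3 = £9
  Q–S4: 23 × £2 = £46
  R–S2: 13 × £3 = £39
  R–S4: 10 × £3 = £30
Total cost = £214.
Q ships 26 of its 26, leaving 0.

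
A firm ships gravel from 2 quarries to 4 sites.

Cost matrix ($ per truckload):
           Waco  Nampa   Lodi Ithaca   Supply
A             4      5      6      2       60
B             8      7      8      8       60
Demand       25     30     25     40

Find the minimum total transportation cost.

One minimum-cost allocation:
  A–Waco: 20 × $4 = $80
  A–Ithaca: 40 × $2 = $80
  B–Waco: 5 × $8 = $40
  B–Nampa: 30 × $7 = $210
  B–Lodi: 25 × $8 = $200
Total = 80 + 80 + 40 + 210 + 200 = $610.

610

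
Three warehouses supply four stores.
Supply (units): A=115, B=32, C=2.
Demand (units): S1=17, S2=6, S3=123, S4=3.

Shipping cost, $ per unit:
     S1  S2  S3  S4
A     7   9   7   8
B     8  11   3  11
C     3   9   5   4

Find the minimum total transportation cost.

922

One minimum-cost allocation:
  A to S1: 15 × $7 = $105
  A to S2: 6 × $9 = $54
  A to S3: 91 × $7 = $637
  A to S4: 3 × $8 = $24
  B to S3: 32 × $3 = $96
  C to S1: 2 × $3 = $6
Total = 105 + 54 + 637 + 24 + 96 + 6 = $922.
(Supply check: A ships 115; B ships 32; C ships 2.)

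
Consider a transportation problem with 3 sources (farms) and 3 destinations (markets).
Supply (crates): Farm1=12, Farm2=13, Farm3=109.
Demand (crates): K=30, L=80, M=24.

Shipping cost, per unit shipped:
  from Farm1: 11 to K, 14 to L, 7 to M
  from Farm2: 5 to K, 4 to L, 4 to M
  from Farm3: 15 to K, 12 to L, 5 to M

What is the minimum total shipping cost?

Optimal allocation:
  Farm1–K: 12 crates
  Farm2–K: 13 crates
  Farm3–K: 5 crates
  Farm3–L: 80 crates
  Farm3–M: 24 crates
Total cost = 1352.
(Supply check: Farm1 ships 12; Farm2 ships 13; Farm3 ships 109.)

1352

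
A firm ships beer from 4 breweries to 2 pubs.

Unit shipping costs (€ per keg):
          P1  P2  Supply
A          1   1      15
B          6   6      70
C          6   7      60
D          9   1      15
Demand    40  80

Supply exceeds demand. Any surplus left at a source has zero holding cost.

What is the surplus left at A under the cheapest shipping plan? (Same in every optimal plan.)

Minimum-cost shipments:
  A→P2: 15 × €1 = €15
  B→P2: 50 × €6 = €300
  C→P1: 40 × €6 = €240
  D→P2: 15 × €1 = €15
Total cost = €570.
A ships 15 of its 15, leaving 0.

0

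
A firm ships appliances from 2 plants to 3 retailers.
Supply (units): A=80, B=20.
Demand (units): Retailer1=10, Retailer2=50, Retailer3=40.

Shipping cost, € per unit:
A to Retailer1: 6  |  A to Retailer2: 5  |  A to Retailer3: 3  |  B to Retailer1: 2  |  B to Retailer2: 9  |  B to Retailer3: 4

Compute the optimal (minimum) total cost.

400

An optimal shipping plan:
  A->Retailer2: 50 × €5 = €250
  A->Retailer3: 30 × €3 = €90
  B->Retailer1: 10 × €2 = €20
  B->Retailer3: 10 × €4 = €40
Total = 250 + 90 + 20 + 40 = €400.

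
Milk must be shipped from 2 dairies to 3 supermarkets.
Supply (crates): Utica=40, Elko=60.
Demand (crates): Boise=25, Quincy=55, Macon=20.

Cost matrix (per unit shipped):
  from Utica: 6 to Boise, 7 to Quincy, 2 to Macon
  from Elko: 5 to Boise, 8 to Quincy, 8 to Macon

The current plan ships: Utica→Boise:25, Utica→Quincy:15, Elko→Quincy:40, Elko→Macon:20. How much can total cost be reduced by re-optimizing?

150

Current plan cost = 25·6 + 15·7 + 40·8 + 20·8 = 735.
Optimal plan:
  Utica to Quincy: 20 × 7 = 140
  Utica to Macon: 20 × 2 = 40
  Elko to Boise: 25 × 5 = 125
  Elko to Quincy: 35 × 8 = 280
Optimal cost = 585.
Saving = 735 − 585 = 150.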